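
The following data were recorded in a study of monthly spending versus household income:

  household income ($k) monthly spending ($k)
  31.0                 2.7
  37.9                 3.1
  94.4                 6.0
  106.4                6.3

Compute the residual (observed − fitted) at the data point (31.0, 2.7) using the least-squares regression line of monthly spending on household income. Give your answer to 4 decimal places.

n = 4, Σx = 269.7, Σy = 18.1, Σxy = 1437.91, Σx² = 22629.73
Sxx = Σx² − (Σx)²/n = 22629.73 − 18184.5225 = 4445.2075
Sxy = Σxy − (Σx)(Σy)/n = 1437.91 − 1220.3925 = 217.5175
b = Sxy/Sxx = 217.5175/4445.2075 = 0.048933
a = ȳ − b·x̄ = 4.525 − 0.048933·67.425 = 1.225690
ŷ(31.0) = 1.225690 + 0.048933·31 = 2.742614
residual = y − ŷ = 2.7 − 2.742614 = -0.042614

-0.0426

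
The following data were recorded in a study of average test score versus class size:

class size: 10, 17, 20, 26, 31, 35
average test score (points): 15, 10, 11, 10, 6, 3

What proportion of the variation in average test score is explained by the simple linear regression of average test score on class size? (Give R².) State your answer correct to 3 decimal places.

0.897

n = 6, Σx = 139, Σy = 55, Σxy = 1091, Σx² = 3651, Σy² = 591
Sxx = Σx² − (Σx)²/n = 3651 − 3220.166667 = 430.833333
Sxy = Σxy − (Σx)(Σy)/n = 1091 − 1274.166667 = -183.166667
Syy = Σy² − (Σy)²/n = 591 − 504.166667 = 86.833333
R² = Sxy²/(Sxx·Syy) = (-183.166667)²/(430.833333·86.833333) = 0.896803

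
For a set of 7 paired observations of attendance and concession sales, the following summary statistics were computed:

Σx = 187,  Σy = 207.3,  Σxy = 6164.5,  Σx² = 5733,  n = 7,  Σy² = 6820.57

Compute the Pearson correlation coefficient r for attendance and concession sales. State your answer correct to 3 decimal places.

0.884

Sxx = Σx² − (Σx)²/n = 5733 − 4995.571429 = 737.428571
Sxy = Σxy − (Σx)(Σy)/n = 6164.5 − 5537.871429 = 626.628571
Syy = Σy² − (Σy)²/n = 6820.57 − 6139.041429 = 681.528571
r = Sxy/√(Sxx·Syy) = 626.628571/√(502578.640816) = 626.628571/708.927811 = 0.883910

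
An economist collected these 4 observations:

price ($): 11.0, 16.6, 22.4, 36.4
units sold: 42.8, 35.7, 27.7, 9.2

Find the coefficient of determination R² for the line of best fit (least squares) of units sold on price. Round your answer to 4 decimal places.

0.9999

n = 4, Σx = 86.4, Σy = 115.4, Σxy = 2018.78, Σx² = 2223.28, Σy² = 3958.26
Sxx = Σx² − (Σx)²/n = 2223.28 − 1866.24 = 357.04
Sxy = Σxy − (Σx)(Σy)/n = 2018.78 − 2492.64 = -473.86
Syy = Σy² − (Σy)²/n = 3958.26 − 3329.29 = 628.97
R² = Sxy²/(Sxx·Syy) = (-473.86)²/(357.04·628.97) = 0.999892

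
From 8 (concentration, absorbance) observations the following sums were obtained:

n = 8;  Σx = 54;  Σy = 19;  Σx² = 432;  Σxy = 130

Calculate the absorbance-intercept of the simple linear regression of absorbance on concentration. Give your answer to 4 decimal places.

Sxx = Σx² − (Σx)²/n = 432 − 364.5 = 67.5
Sxy = Σxy − (Σx)(Σy)/n = 130 − 128.25 = 1.75
b = Sxy/Sxx = 1.75/67.5 = 0.025926
a = ȳ − b·x̄ = 2.375 − 0.025926·6.75 = 2.2

2.2000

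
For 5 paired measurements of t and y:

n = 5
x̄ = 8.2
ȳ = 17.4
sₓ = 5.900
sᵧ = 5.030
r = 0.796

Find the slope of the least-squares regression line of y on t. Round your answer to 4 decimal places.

b = r · sᵧ/sₓ = 0.796 · 5.03/5.9 = 0.678624

0.6786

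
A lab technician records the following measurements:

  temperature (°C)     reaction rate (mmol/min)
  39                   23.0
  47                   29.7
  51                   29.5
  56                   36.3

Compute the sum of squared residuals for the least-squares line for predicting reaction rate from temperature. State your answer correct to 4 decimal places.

n = 4, Σx = 193, Σy = 118.5, Σxy = 5830.2, Σx² = 9467, Σy² = 3599.03
Sxx = Σx² − (Σx)²/n = 9467 − 9312.25 = 154.75
Sxy = Σxy − (Σx)(Σy)/n = 5830.2 − 5717.625 = 112.575
Syy = Σy² − (Σy)²/n = 3599.03 − 3510.5625 = 88.4675
b = Sxy/Sxx = 112.575/154.75 = 0.727464
SSE = Syy − b·Sxy = 88.4675 − 0.727464·112.575 = 6.573279

6.5733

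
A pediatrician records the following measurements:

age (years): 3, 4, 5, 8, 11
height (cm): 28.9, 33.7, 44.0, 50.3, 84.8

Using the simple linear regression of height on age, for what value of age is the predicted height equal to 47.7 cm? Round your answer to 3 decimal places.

6.102

n = 5, Σx = 31, Σy = 241.7, Σxy = 1776.7, Σx² = 235
Sxx = Σx² − (Σx)²/n = 235 − 192.2 = 42.8
Sxy = Σxy − (Σx)(Σy)/n = 1776.7 − 1498.54 = 278.16
b = Sxy/Sxx = 278.16/42.8 = 6.499065
a = ȳ − b·x̄ = 48.34 − 6.499065·6.2 = 8.045794
Set a + b·x = 47.7: x = (47.7 − 8.045794) / 6.499065 = 6.101524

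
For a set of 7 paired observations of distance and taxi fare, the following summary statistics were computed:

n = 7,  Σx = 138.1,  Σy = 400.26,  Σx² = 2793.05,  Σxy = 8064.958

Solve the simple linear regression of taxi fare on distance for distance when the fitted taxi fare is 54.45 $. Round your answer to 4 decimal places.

18.6175

Sxx = Σx² − (Σx)²/n = 2793.05 − 2724.515714 = 68.534286
Sxy = Σxy − (Σx)(Σy)/n = 8064.958 − 7896.558 = 168.4
b = Sxy/Sxx = 168.4/68.534286 = 2.457164
a = ȳ − b·x̄ = 57.18 − 2.457164·19.728571 = 8.703659
Set a + b·x = 54.45: x = (54.45 − 8.703659) / 2.457164 = 18.617535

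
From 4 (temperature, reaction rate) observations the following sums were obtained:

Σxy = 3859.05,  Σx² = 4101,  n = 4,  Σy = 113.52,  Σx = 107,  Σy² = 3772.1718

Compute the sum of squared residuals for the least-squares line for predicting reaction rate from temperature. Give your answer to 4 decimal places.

Sxx = Σx² − (Σx)²/n = 4101 − 2862.25 = 1238.75
Sxy = Σxy − (Σx)(Σy)/n = 3859.05 − 3036.66 = 822.39
Syy = Σy² − (Σy)²/n = 3772.1718 − 3221.6976 = 550.4742
b = Sxy/Sxx = 822.39/1238.75 = 0.663887
SSE = Syy − b·Sxy = 550.4742 − 0.663887·822.39 = 4.500184

4.5002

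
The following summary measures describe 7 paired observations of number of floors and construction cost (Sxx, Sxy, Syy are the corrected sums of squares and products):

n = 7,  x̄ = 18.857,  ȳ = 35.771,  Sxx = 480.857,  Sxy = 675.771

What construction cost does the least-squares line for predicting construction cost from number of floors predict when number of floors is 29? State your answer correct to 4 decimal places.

b = Sxy/Sxx = 675.771/480.857 = 1.405347
a = ȳ − b·x̄ = 35.771 − 1.405347·18.857 = 9.270369
ŷ(29) = a + b·29 = 9.270369 + 1.405347·29 = 50.025436

50.0254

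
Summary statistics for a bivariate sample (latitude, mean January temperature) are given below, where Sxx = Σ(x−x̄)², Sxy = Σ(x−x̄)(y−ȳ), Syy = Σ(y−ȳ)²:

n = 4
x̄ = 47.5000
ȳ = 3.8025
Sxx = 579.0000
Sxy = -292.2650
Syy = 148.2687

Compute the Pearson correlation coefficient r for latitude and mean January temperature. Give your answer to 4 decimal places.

r = Sxy/√(Sxx·Syy) = -292.265/√(85847.5773) = -292.265/292.997572 = -0.997500

-0.9975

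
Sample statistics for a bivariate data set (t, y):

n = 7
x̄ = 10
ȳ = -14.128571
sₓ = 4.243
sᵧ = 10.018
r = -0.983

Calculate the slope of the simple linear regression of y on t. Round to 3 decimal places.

b = r · sᵧ/sₓ = -0.983 · 10.018/4.243 = -2.320927

-2.321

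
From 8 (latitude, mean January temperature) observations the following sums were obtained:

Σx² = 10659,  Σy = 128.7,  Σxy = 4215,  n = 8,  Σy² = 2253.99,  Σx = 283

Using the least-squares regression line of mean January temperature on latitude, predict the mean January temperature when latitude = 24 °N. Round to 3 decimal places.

22.018

Sxx = Σx² − (Σx)²/n = 10659 − 10011.125 = 647.875
Sxy = Σxy − (Σx)(Σy)/n = 4215 − 4552.7625 = -337.7625
b = Sxy/Sxx = -337.7625/647.875 = -0.521339
a = ȳ − b·x̄ = 16.0875 − (-0.521339)·35.375 = 34.529867
ŷ(24) = a + b·24 = 34.529867 + (-0.521339)·24 = 22.017731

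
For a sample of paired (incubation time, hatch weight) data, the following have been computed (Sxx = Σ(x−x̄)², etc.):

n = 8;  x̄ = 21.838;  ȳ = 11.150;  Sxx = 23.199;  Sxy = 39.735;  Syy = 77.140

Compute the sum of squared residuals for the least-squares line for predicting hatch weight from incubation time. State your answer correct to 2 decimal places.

9.08

b = Sxy/Sxx = 39.735/23.199 = 1.712789
SSE = Syy − b·Sxy = 77.14 − 1.712789·39.735 = 9.082315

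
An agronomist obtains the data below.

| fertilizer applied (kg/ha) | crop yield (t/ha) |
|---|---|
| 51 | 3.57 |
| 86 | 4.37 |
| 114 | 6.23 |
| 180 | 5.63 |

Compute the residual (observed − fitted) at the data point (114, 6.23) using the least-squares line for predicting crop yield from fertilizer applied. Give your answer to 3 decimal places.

n = 4, Σx = 431, Σy = 19.8, Σxy = 2281.51, Σx² = 55393
Sxx = Σx² − (Σx)²/n = 55393 − 46440.25 = 8952.75
Sxy = Σxy − (Σx)(Σy)/n = 2281.51 − 2133.45 = 148.06
b = Sxy/Sxx = 148.06/8952.75 = 0.016538
a = ȳ − b·x̄ = 4.95 − 0.016538·107.75 = 3.168037
ŷ(114) = 3.168037 + 0.016538·114 = 5.053362
residual = y − ŷ = 6.23 − 5.053362 = 1.176638

1.177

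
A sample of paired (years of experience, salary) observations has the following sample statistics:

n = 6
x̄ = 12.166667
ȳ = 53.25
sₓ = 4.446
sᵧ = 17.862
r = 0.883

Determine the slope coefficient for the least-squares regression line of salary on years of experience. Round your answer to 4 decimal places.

3.5475

b = r · sᵧ/sₓ = 0.883 · 17.862/4.446 = 3.547491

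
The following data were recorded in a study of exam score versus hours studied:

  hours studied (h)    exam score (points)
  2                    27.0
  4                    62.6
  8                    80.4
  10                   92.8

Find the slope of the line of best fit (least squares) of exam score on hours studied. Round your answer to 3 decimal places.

n = 4, Σx = 24, Σy = 262.8, Σxy = 1875.6, Σx² = 184
Sxx = Σx² − (Σx)²/n = 184 − 144 = 40
Sxy = Σxy − (Σx)(Σy)/n = 1875.6 − 1576.8 = 298.8
b = Sxy/Sxx = 298.8/40 = 7.47

7.470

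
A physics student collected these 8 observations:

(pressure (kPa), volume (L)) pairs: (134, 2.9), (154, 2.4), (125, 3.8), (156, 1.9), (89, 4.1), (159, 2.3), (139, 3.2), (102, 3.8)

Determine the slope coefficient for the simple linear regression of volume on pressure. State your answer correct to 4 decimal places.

n = 8, Σx = 1058, Σy = 24.4, Σxy = 3092.6, Σx² = 144560
Sxx = Σx² − (Σx)²/n = 144560 − 139920.5 = 4639.5
Sxy = Σxy − (Σx)(Σy)/n = 3092.6 − 3226.9 = -134.3
b = Sxy/Sxx = -134.3/4639.5 = -0.028947

-0.0289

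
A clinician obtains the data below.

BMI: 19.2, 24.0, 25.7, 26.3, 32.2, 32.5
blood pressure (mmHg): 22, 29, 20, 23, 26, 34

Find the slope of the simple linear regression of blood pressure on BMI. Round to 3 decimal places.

0.586

n = 6, Σx = 159.9, Σy = 154, Σxy = 4179.5, Σx² = 4389.91
Sxx = Σx² − (Σx)²/n = 4389.91 − 4261.335 = 128.575
Sxy = Σxy − (Σx)(Σy)/n = 4179.5 − 4104.1 = 75.4
b = Sxy/Sxx = 75.4/128.575 = 0.586428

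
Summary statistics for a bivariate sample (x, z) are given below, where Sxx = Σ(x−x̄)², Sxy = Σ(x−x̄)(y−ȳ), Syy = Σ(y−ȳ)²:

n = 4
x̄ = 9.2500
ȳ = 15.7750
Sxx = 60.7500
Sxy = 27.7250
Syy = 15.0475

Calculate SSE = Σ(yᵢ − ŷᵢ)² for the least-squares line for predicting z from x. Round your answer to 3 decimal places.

b = Sxy/Sxx = 27.725/60.75 = 0.456379
SSE = Syy − b·Sxy = 15.0475 − 0.456379·27.725 = 2.394403

2.394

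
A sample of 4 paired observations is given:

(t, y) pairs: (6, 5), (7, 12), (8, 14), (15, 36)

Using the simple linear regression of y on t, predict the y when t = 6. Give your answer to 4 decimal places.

6.9700

n = 4, Σx = 36, Σy = 67, Σxy = 766, Σx² = 374
Sxx = Σx² − (Σx)²/n = 374 − 324 = 50
Sxy = Σxy − (Σx)(Σy)/n = 766 − 603 = 163
b = Sxy/Sxx = 163/50 = 3.26
a = ȳ − b·x̄ = 16.75 − 3.26·9 = -12.59
ŷ(6) = a + b·6 = -12.59 + 3.26·6 = 6.97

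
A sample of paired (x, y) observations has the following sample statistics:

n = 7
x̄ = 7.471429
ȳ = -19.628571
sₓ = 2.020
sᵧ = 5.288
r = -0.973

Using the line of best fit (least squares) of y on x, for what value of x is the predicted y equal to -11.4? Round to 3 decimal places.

b = r · sᵧ/sₓ = -0.973 · 5.288/2.02 = -2.547141
a = ȳ − b·x̄ = -19.628571 − (-2.547141)·7.471429 = -0.597791
Set a + b·x = -11.4: x = (-11.4 − (-0.597791)) / (-2.547141) = 4.240916

4.241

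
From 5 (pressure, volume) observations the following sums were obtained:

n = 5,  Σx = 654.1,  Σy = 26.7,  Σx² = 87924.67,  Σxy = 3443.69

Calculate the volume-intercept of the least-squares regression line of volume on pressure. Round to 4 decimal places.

8.0729

Sxx = Σx² − (Σx)²/n = 87924.67 − 85569.362 = 2355.308
Sxy = Σxy − (Σx)(Σy)/n = 3443.69 − 3492.894 = -49.204
b = Sxy/Sxx = -49.204/2355.308 = -0.020891
a = ȳ − b·x̄ = 5.34 − (-0.020891)·130.82 = 8.072920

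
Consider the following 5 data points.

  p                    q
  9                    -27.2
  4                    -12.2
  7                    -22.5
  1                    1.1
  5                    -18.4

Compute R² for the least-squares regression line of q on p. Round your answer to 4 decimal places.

n = 5, Σx = 26, Σy = -79.2, Σxy = -542, Σx² = 172, Σy² = 1734.7
Sxx = Σx² − (Σx)²/n = 172 − 135.2 = 36.8
Sxy = Σxy − (Σx)(Σy)/n = -542 − (-411.84) = -130.16
Syy = Σy² − (Σy)²/n = 1734.7 − 1254.528 = 480.172
R² = Sxy²/(Sxx·Syy) = (-130.16)²/(36.8·480.172) = 0.958761

0.9588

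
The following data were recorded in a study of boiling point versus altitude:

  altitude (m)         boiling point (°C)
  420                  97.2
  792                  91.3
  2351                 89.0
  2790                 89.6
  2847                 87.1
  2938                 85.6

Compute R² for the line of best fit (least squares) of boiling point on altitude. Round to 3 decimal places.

n = 6, Σx = 12138, Σy = 539.8, Σxy = 1071823.1, Σx² = 30852218, Σy² = 48646.46
Sxx = Σx² − (Σx)²/n = 30852218 − 24555174 = 6297044
Sxy = Σxy − (Σx)(Σy)/n = 1071823.1 − 1092015.4 = -20192.3
Syy = Σy² − (Σy)²/n = 48646.46 − 48564.006667 = 82.453333
R² = Sxy²/(Sxx·Syy) = (-20192.3)²/(6297044·82.453333) = 0.785284

0.785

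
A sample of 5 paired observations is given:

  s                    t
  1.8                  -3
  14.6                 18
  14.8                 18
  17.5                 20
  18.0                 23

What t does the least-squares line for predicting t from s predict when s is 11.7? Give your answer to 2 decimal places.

n = 5, Σx = 66.7, Σy = 76, Σxy = 1287.8, Σx² = 1065.69
Sxx = Σx² − (Σx)²/n = 1065.69 − 889.778 = 175.912
Sxy = Σxy − (Σx)(Σy)/n = 1287.8 − 1013.84 = 273.96
b = Sxy/Sxx = 273.96/175.912 = 1.557370
a = ȳ − b·x̄ = 15.2 − 1.557370·13.34 = -5.575310
ŷ(11.7) = a + b·11.7 = -5.575310 + 1.557370·11.7 = 12.645914

12.65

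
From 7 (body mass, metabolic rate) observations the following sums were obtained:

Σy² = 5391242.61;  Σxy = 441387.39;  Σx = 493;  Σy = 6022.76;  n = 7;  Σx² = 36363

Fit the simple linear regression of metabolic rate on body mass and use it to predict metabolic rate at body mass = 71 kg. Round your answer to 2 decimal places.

866.39

Sxx = Σx² − (Σx)²/n = 36363 − 34721.285714 = 1641.714286
Sxy = Σxy − (Σx)(Σy)/n = 441387.39 − 424174.382857 = 17213.007143
b = Sxy/Sxx = 17213.007143/1641.714286 = 10.484776
a = ȳ − b·x̄ = 860.394286 − 10.484776·70.428571 = 121.966464
ŷ(71) = a + b·71 = 121.966464 + 10.484776·71 = 866.385586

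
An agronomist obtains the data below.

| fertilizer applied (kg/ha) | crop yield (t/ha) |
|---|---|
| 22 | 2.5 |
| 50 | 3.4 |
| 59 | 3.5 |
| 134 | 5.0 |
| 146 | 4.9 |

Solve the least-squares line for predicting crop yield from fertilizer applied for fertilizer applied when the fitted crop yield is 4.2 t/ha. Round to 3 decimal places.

99.836

n = 5, Σx = 411, Σy = 19.3, Σxy = 1816.9, Σx² = 45737
Sxx = Σx² − (Σx)²/n = 45737 − 33784.2 = 11952.8
Sxy = Σxy − (Σx)(Σy)/n = 1816.9 − 1586.46 = 230.44
b = Sxy/Sxx = 230.44/11952.8 = 0.019279
a = ȳ − b·x̄ = 3.86 − 0.019279·82.2 = 2.275253
Set a + b·x = 4.2: x = (4.2 − 2.275253) / 0.019279 = 99.835619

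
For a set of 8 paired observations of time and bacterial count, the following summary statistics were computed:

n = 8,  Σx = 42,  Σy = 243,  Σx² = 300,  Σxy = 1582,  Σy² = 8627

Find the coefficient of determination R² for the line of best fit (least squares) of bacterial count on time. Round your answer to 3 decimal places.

0.947

Sxx = Σx² − (Σx)²/n = 300 − 220.5 = 79.5
Sxy = Σxy − (Σx)(Σy)/n = 1582 − 1275.75 = 306.25
Syy = Σy² − (Σy)²/n = 8627 − 7381.125 = 1245.875
R² = Sxy²/(Sxx·Syy) = (306.25)²/(79.5·1245.875) = 0.946914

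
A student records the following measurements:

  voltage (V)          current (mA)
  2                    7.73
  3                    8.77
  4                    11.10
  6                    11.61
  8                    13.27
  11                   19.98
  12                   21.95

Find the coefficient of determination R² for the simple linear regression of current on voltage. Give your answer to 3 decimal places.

n = 7, Σx = 46, Σy = 94.41, Σxy = 745.17, Σx² = 394, Σy² = 1451.7637
Sxx = Σx² − (Σx)²/n = 394 − 302.285714 = 91.714286
Sxy = Σxy − (Σx)(Σy)/n = 745.17 − 620.408571 = 124.761429
Syy = Σy² − (Σy)²/n = 1451.7637 − 1273.321157 = 178.442543
R² = Sxy²/(Sxx·Syy) = (124.761429)²/(91.714286·178.442543) = 0.951098

0.951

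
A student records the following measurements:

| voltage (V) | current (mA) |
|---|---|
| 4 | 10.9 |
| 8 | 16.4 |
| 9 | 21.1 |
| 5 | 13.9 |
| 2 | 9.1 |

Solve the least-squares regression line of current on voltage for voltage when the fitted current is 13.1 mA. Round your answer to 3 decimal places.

4.855

n = 5, Σx = 28, Σy = 71.4, Σxy = 452.4, Σx² = 190
Sxx = Σx² − (Σx)²/n = 190 − 156.8 = 33.2
Sxy = Σxy − (Σx)(Σy)/n = 452.4 − 399.84 = 52.56
b = Sxy/Sxx = 52.56/33.2 = 1.583133
a = ȳ − b·x̄ = 14.28 − 1.583133·5.6 = 5.414458
Set a + b·x = 13.1: x = (13.1 − 5.414458) / 1.583133 = 4.854642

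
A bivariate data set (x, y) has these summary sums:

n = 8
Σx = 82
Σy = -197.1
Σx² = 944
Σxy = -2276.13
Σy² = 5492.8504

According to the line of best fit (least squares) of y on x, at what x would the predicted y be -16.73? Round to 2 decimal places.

7.05

Sxx = Σx² − (Σx)²/n = 944 − 840.5 = 103.5
Sxy = Σxy − (Σx)(Σy)/n = -2276.13 − (-2020.275) = -255.855
b = Sxy/Sxx = -255.855/103.5 = -2.472029
a = ȳ − b·x̄ = -24.6375 − (-2.472029)·10.25 = 0.700797
Set a + b·x = -16.73: x = (-16.73 − 0.700797) / (-2.472029) = 7.051211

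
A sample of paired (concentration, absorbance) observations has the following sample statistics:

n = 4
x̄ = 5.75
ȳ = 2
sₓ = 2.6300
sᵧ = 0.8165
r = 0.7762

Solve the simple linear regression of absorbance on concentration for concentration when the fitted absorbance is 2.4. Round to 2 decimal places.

7.41

b = r · sᵧ/sₓ = 0.7762 · 0.8165/2.63 = 0.240976
a = ȳ − b·x̄ = 2 − 0.240976·5.75 = 0.614387
Set a + b·x = 2.4: x = (2.4 − 0.614387) / 0.240976 = 7.409915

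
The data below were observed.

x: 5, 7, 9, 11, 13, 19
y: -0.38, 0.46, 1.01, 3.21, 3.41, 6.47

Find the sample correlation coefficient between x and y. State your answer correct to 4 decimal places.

0.9879

n = 6, Σx = 64, Σy = 14.18, Σxy = 212.98, Σx² = 806, Σy² = 65.1692
Sxx = Σx² − (Σx)²/n = 806 − 682.666667 = 123.333333
Sxy = Σxy − (Σx)(Σy)/n = 212.98 − 151.253333 = 61.726667
Syy = Σy² − (Σy)²/n = 65.1692 − 33.512067 = 31.657133
r = Sxy/√(Sxx·Syy) = 61.726667/√(3904.379778) = 61.726667/62.485036 = 0.987863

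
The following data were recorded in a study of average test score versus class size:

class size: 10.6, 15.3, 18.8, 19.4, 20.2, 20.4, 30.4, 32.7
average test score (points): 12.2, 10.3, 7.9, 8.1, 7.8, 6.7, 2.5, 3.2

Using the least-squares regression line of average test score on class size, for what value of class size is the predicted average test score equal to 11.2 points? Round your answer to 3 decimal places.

n = 8, Σx = 167.8, Σy = 58.7, Σxy = 1067.45, Σx² = 3893.9
Sxx = Σx² − (Σx)²/n = 3893.9 − 3519.605 = 374.295
Sxy = Σxy − (Σx)(Σy)/n = 1067.45 − 1231.2325 = -163.7825
b = Sxy/Sxx = -163.7825/374.295 = -0.437576
a = ȳ − b·x̄ = 7.3375 − (-0.437576)·20.975 = 16.515656
Set a + b·x = 11.2: x = (11.2 − 16.515656) / (-0.437576) = 12.147961

12.148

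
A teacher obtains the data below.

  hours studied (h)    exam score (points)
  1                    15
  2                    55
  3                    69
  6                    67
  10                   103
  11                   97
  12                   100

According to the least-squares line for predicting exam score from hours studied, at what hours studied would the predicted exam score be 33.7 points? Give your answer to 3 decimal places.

0.195

n = 7, Σx = 45, Σy = 506, Σxy = 4031, Σx² = 415
Sxx = Σx² − (Σx)²/n = 415 − 289.285714 = 125.714286
Sxy = Σxy − (Σx)(Σy)/n = 4031 − 3252.857143 = 778.142857
b = Sxy/Sxx = 778.142857/125.714286 = 6.189773
a = ȳ − b·x̄ = 72.285714 − 6.189773·6.428571 = 32.494318
Set a + b·x = 33.7: x = (33.7 − 32.494318) / 6.189773 = 0.194786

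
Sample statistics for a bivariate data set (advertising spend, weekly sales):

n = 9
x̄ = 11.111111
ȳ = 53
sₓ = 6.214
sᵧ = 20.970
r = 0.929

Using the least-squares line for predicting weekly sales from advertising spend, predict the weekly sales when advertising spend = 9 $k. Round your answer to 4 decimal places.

46.3816

b = r · sᵧ/sₓ = 0.929 · 20.97/6.214 = 3.135039
a = ȳ − b·x̄ = 53 − 3.135039·11.111111 = 18.166238
ŷ(9) = a + b·9 = 18.166238 + 3.135039·9 = 46.381585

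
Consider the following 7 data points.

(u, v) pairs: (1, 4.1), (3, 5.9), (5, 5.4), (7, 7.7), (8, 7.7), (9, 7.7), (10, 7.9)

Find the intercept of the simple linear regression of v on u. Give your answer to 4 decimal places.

4.0172

n = 7, Σx = 43, Σy = 46.4, Σxy = 312.6, Σx² = 329
Sxx = Σx² − (Σx)²/n = 329 − 264.142857 = 64.857143
Sxy = Σxy − (Σx)(Σy)/n = 312.6 − 285.028571 = 27.571429
b = Sxy/Sxx = 27.571429/64.857143 = 0.425110
a = ȳ − b·x̄ = 6.628571 − 0.425110·6.142857 = 4.017181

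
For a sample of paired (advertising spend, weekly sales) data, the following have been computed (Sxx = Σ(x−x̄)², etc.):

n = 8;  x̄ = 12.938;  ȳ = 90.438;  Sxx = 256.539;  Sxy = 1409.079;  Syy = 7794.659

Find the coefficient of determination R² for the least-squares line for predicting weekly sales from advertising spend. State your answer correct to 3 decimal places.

R² = Sxy²/(Sxx·Syy) = (1409.079)²/(256.539·7794.659) = 0.992934

0.993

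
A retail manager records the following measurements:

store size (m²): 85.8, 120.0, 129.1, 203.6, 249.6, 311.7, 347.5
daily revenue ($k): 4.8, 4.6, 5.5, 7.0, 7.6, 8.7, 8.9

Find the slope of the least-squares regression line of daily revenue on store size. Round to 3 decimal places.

0.017

n = 7, Σx = 1447.3, Σy = 47.1, Σxy = 10800.59, Σx² = 360094.71
Sxx = Σx² − (Σx)²/n = 360094.71 − 299239.612857 = 60855.097143
Sxy = Σxy − (Σx)(Σy)/n = 10800.59 − 9738.261429 = 1062.328571
b = Sxy/Sxx = 1062.328571/60855.097143 = 0.017457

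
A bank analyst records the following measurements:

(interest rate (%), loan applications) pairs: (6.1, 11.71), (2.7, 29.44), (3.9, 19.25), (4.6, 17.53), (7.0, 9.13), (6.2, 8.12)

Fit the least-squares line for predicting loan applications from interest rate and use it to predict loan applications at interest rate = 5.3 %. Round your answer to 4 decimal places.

14.8355

n = 6, Σx = 30.5, Σy = 95.18, Σxy = 420.886, Σx² = 168.31
Sxx = Σx² − (Σx)²/n = 168.31 − 155.041667 = 13.268333
Sxy = Σxy − (Σx)(Σy)/n = 420.886 − 483.831667 = -62.945667
b = Sxy/Sxx = -62.945667/13.268333 = -4.744052
a = ȳ − b·x̄ = 15.863333 − (-4.744052)·5.083333 = 39.978932
ŷ(5.3) = a + b·5.3 = 39.978932 + (-4.744052)·5.3 = 14.835455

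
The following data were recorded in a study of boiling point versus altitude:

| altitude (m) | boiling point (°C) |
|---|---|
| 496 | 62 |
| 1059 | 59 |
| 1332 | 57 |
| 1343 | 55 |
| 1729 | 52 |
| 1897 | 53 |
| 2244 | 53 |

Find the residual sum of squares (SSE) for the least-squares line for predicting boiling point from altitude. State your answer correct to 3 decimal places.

11.642

n = 7, Σx = 10100, Σy = 391, Σxy = 552403, Σx² = 16568956, Σy² = 21921
Sxx = Σx² − (Σx)²/n = 16568956 − 14572857.142857 = 1996098.857143
Sxy = Σxy − (Σx)(Σy)/n = 552403 − 564157.142857 = -11754.142857
Syy = Σy² − (Σy)²/n = 21921 − 21840.142857 = 80.857143
b = Sxy/Sxx = -11754.142857/1996098.857143 = -0.005889
SSE = Syy − b·Sxy = 80.857143 − (-0.005889)·(-11754.142857) = 11.642197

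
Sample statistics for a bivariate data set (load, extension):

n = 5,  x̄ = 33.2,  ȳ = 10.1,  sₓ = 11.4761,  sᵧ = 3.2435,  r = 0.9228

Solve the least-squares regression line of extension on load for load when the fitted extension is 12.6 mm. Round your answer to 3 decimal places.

42.785

b = r · sᵧ/sₓ = 0.9228 · 3.2435/11.4761 = 0.260812
a = ȳ − b·x̄ = 10.1 − 0.260812·33.2 = 1.441050
Set a + b·x = 12.6: x = (12.6 − 1.441050) / 0.260812 = 42.785457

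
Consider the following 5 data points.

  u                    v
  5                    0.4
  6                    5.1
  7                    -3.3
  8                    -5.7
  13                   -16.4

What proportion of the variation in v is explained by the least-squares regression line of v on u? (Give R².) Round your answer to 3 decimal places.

0.880

n = 5, Σx = 39, Σy = -19.9, Σxy = -249.3, Σx² = 343, Σy² = 338.51
Sxx = Σx² − (Σx)²/n = 343 − 304.2 = 38.8
Sxy = Σxy − (Σx)(Σy)/n = -249.3 − (-155.22) = -94.08
Syy = Σy² − (Σy)²/n = 338.51 − 79.202 = 259.308
R² = Sxy²/(Sxx·Syy) = (-94.08)²/(38.8·259.308) = 0.879725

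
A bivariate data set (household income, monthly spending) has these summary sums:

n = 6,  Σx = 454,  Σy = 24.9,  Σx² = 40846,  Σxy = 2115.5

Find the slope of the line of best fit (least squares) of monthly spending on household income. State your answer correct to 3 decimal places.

0.036

Sxx = Σx² − (Σx)²/n = 40846 − 34352.666667 = 6493.333333
Sxy = Σxy − (Σx)(Σy)/n = 2115.5 − 1884.1 = 231.4
b = Sxy/Sxx = 231.4/6493.333333 = 0.035637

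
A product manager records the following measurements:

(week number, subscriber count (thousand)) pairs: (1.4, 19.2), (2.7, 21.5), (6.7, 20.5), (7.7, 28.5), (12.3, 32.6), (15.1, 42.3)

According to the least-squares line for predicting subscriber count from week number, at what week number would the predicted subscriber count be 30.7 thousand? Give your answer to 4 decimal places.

9.7312

n = 6, Σx = 45.9, Σy = 164.6, Σxy = 1481.44, Σx² = 492.73
Sxx = Σx² − (Σx)²/n = 492.73 − 351.135 = 141.595
Sxy = Σxy − (Σx)(Σy)/n = 1481.44 − 1259.19 = 222.25
b = Sxy/Sxx = 222.25/141.595 = 1.569618
a = ȳ − b·x̄ = 27.433333 − 1.569618·7.65 = 15.425759
Set a + b·x = 30.7: x = (30.7 − 15.425759) / 1.569618 = 9.731186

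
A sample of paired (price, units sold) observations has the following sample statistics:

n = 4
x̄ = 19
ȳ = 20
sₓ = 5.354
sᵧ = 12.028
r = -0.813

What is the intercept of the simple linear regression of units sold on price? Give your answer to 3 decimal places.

54.702

b = r · sᵧ/sₓ = -0.813 · 12.028/5.354 = -1.826441
a = ȳ − b·x̄ = 20 − (-1.826441)·19 = 54.702375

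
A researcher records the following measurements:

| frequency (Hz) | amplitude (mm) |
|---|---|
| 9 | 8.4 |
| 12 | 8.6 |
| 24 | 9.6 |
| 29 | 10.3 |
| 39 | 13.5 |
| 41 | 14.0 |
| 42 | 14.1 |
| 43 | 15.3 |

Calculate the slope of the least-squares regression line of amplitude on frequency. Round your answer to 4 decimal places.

0.1946

n = 8, Σx = 239, Σy = 93.8, Σxy = 3058.5, Σx² = 8457
Sxx = Σx² − (Σx)²/n = 8457 − 7140.125 = 1316.875
Sxy = Σxy − (Σx)(Σy)/n = 3058.5 − 2802.275 = 256.225
b = Sxy/Sxx = 256.225/1316.875 = 0.194570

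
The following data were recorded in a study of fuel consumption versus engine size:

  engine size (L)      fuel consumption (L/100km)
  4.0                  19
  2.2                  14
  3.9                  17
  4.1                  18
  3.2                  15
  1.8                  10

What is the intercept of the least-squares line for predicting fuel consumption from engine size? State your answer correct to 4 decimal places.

5.5082

n = 6, Σx = 19.2, Σy = 93, Σxy = 312.9, Σx² = 66.34
Sxx = Σx² − (Σx)²/n = 66.34 − 61.44 = 4.9
Sxy = Σxy − (Σx)(Σy)/n = 312.9 − 297.6 = 15.3
b = Sxy/Sxx = 15.3/4.9 = 3.122449
a = ȳ − b·x̄ = 15.5 − 3.122449·3.2 = 5.508163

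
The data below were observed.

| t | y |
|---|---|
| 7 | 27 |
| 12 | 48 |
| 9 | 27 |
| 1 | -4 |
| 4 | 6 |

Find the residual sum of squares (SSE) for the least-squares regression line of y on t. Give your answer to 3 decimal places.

n = 5, Σx = 33, Σy = 104, Σxy = 1028, Σx² = 291, Σy² = 3814
Sxx = Σx² − (Σx)²/n = 291 − 217.8 = 73.2
Sxy = Σxy − (Σx)(Σy)/n = 1028 − 686.4 = 341.6
Syy = Σy² − (Σy)²/n = 3814 − 2163.2 = 1650.8
b = Sxy/Sxx = 341.6/73.2 = 4.666667
SSE = Syy − b·Sxy = 1650.8 − 4.666667·341.6 = 56.666667

56.667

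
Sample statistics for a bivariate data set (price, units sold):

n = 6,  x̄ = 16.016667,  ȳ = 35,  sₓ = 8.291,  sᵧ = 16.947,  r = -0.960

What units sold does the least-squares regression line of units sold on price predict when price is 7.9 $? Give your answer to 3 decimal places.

b = r · sᵧ/sₓ = -0.96 · 16.947/8.291 = -1.962263
a = ȳ − b·x̄ = 35 − (-1.962263)·16.016667 = 66.428908
ŷ(7.9) = a + b·7.9 = 66.428908 + (-1.962263)·7.9 = 50.927033

50.927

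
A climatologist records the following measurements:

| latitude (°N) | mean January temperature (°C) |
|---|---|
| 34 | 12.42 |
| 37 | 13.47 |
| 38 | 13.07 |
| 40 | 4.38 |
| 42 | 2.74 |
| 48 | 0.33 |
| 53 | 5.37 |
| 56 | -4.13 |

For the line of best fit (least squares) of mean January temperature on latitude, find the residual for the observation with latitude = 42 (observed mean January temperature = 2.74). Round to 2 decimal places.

-4.22

n = 8, Σx = 348, Σy = 47.65, Σxy = 1776.78, Σx² = 15582
Sxx = Σx² − (Σx)²/n = 15582 − 15138 = 444
Sxy = Σxy − (Σx)(Σy)/n = 1776.78 − 2072.775 = -295.995
b = Sxy/Sxx = -295.995/444 = -0.666655
a = ȳ − b·x̄ = 5.95625 − (-0.666655)·43.5 = 34.955760
ŷ(42) = 34.955760 + (-0.666655)·42 = 6.956233
residual = y − ŷ = 2.74 − 6.956233 = -4.216233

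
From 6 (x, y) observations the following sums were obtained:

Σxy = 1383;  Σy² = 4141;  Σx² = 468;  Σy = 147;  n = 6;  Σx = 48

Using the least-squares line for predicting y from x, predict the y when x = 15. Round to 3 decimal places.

Sxx = Σx² − (Σx)²/n = 468 − 384 = 84
Sxy = Σxy − (Σx)(Σy)/n = 1383 − 1176 = 207
b = Sxy/Sxx = 207/84 = 2.464286
a = ȳ − b·x̄ = 24.5 − 2.464286·8 = 4.785714
ŷ(15) = a + b·15 = 4.785714 + 2.464286·15 = 41.75

41.750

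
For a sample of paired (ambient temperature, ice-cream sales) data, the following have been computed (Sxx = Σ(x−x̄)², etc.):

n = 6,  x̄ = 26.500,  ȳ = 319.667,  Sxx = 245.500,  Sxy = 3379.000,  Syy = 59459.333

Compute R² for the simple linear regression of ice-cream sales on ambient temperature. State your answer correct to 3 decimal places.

R² = Sxy²/(Sxx·Syy) = (3379)²/(245.5·59459.333) = 0.782177

0.782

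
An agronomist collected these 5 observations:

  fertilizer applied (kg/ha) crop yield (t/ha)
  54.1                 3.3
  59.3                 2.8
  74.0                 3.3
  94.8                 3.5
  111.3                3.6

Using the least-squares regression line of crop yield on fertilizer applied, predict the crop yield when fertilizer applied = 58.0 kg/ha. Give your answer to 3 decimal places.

n = 5, Σx = 393.5, Σy = 16.5, Σxy = 1321.25, Σx² = 33294.03
Sxx = Σx² − (Σx)²/n = 33294.03 − 30968.45 = 2325.58
Sxy = Σxy − (Σx)(Σy)/n = 1321.25 − 1298.55 = 22.7
b = Sxy/Sxx = 22.7/2325.58 = 0.009761
a = ȳ − b·x̄ = 3.3 − 0.009761·78.7 = 2.531809
ŷ(58.0) = a + b·58.0 = 2.531809 + 0.009761·58 = 3.097947

3.098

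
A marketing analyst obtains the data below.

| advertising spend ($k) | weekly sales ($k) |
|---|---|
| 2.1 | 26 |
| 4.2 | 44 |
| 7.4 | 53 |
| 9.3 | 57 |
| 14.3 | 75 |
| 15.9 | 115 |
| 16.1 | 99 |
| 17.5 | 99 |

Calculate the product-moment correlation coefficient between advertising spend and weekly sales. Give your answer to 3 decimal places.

0.952

n = 8, Σx = 86.8, Σy = 568, Σxy = 7389.1, Σx² = 1186.06, Σy² = 47122
Sxx = Σx² − (Σx)²/n = 1186.06 − 941.78 = 244.28
Sxy = Σxy − (Σx)(Σy)/n = 7389.1 − 6162.8 = 1226.3
Syy = Σy² − (Σy)²/n = 47122 − 40328 = 6794
r = Sxy/√(Sxx·Syy) = 1226.3/√(1659638.32) = 1226.3/1288.269506 = 0.951897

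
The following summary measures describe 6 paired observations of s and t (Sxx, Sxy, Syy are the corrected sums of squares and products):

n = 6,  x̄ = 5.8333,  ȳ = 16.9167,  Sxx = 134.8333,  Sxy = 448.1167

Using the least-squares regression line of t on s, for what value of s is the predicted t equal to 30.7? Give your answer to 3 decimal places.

b = Sxy/Sxx = 448.1167/134.8333 = 3.323487
a = ȳ − b·x̄ = 16.9167 − 3.323487·5.8333 = -2.470196
Set a + b·x = 30.7: x = (30.7 − (-2.470196)) / 3.323487 = 9.980541

9.981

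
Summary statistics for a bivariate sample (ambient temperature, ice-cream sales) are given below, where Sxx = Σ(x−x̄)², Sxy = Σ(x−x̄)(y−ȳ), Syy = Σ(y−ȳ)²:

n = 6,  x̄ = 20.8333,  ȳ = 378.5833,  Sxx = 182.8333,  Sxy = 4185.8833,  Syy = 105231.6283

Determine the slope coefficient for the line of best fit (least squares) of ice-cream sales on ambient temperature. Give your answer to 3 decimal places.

b = Sxy/Sxx = 4185.8833/182.8333 = 22.894535

22.895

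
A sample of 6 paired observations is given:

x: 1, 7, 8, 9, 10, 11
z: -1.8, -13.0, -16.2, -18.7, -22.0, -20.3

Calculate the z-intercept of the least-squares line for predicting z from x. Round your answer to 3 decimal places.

n = 6, Σx = 46, Σy = -92, Σxy = -834, Σx² = 416
Sxx = Σx² − (Σx)²/n = 416 − 352.666667 = 63.333333
Sxy = Σxy − (Σx)(Σy)/n = -834 − (-705.333333) = -128.666667
b = Sxy/Sxx = -128.666667/63.333333 = -2.031579
a = ȳ − b·x̄ = -15.333333 − (-2.031579)·7.666667 = 0.242105

0.242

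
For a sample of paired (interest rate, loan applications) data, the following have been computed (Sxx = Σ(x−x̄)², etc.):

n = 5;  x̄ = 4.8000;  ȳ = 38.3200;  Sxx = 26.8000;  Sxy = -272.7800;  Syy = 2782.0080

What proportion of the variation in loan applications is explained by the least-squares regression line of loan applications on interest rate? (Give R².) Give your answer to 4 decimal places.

R² = Sxy²/(Sxx·Syy) = (-272.78)²/(26.8·2782.008) = 0.998003

0.9980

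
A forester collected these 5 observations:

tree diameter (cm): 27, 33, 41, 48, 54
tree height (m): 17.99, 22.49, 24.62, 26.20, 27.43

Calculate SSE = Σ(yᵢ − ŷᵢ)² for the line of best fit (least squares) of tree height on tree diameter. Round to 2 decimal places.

4.26

n = 5, Σx = 203, Σy = 118.73, Σxy = 4976.14, Σx² = 8719, Σy² = 2874.4295
Sxx = Σx² − (Σx)²/n = 8719 − 8241.8 = 477.2
Sxy = Σxy − (Σx)(Σy)/n = 4976.14 − 4820.438 = 155.702
Syy = Σy² − (Σy)²/n = 2874.4295 − 2819.36258 = 55.06692
b = Sxy/Sxx = 155.702/477.2 = 0.326282
SSE = Syy − b·Sxy = 55.06692 − 0.326282·155.702 = 4.264085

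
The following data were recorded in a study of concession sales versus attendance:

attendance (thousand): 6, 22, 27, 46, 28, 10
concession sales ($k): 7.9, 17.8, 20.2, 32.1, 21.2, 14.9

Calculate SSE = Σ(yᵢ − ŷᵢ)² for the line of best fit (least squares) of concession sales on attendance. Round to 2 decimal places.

14.23

n = 6, Σx = 139, Σy = 114.1, Σxy = 3203.6, Σx² = 4249, Σy² = 2489.15
Sxx = Σx² − (Σx)²/n = 4249 − 3220.166667 = 1028.833333
Sxy = Σxy − (Σx)(Σy)/n = 3203.6 − 2643.316667 = 560.283333
Syy = Σy² − (Σy)²/n = 2489.15 − 2169.801667 = 319.348333
b = Sxy/Sxx = 560.283333/1028.833333 = 0.544581
SSE = Syy − b·Sxy = 319.348333 − 0.544581·560.283333 = 14.228540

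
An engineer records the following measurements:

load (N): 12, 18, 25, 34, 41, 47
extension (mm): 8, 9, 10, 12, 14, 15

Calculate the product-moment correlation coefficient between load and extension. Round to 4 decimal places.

n = 6, Σx = 177, Σy = 68, Σxy = 2195, Σx² = 6139, Σy² = 810
Sxx = Σx² − (Σx)²/n = 6139 − 5221.5 = 917.5
Sxy = Σxy − (Σx)(Σy)/n = 2195 − 2006 = 189
Syy = Σy² − (Σy)²/n = 810 − 770.666667 = 39.333333
r = Sxy/√(Sxx·Syy) = 189/√(36088.333333) = 189/189.969296 = 0.994898

0.9949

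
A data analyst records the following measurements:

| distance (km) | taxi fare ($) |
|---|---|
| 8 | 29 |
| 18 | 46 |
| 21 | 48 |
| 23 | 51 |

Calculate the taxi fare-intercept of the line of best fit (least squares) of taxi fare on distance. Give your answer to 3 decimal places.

17.711

n = 4, Σx = 70, Σy = 174, Σxy = 3241, Σx² = 1358
Sxx = Σx² − (Σx)²/n = 1358 − 1225 = 133
Sxy = Σxy − (Σx)(Σy)/n = 3241 − 3045 = 196
b = Sxy/Sxx = 196/133 = 1.473684
a = ȳ − b·x̄ = 43.5 − 1.473684·17.5 = 17.710526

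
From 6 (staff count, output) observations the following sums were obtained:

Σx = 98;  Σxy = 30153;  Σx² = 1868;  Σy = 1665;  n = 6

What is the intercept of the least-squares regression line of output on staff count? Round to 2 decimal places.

96.77

Sxx = Σx² − (Σx)²/n = 1868 − 1600.666667 = 267.333333
Sxy = Σxy − (Σx)(Σy)/n = 30153 − 27195 = 2958
b = Sxy/Sxx = 2958/267.333333 = 11.064838
a = ȳ − b·x̄ = 277.5 − 11.064838·16.333333 = 96.774314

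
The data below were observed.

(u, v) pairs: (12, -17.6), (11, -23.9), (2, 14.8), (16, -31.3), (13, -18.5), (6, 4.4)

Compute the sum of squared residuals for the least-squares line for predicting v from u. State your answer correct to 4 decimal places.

96.4886

n = 6, Σx = 60, Σy = -72.1, Σxy = -1159.4, Σx² = 730, Σy² = 2441.31
Sxx = Σx² − (Σx)²/n = 730 − 600 = 130
Sxy = Σxy − (Σx)(Σy)/n = -1159.4 − (-721) = -438.4
Syy = Σy² − (Σy)²/n = 2441.31 − 866.401667 = 1574.908333
b = Sxy/Sxx = -438.4/130 = -3.372308
SSE = Syy − b·Sxy = 1574.908333 − (-3.372308)·(-438.4) = 96.488641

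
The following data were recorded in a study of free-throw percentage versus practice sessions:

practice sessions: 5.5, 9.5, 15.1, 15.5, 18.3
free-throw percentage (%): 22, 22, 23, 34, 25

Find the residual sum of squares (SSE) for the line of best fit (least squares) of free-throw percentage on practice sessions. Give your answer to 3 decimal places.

n = 5, Σx = 63.9, Σy = 126, Σxy = 1661.8, Σx² = 923.65, Σy² = 3278
Sxx = Σx² − (Σx)²/n = 923.65 − 816.642 = 107.008
Sxy = Σxy − (Σx)(Σy)/n = 1661.8 − 1610.28 = 51.52
Syy = Σy² − (Σy)²/n = 3278 − 3175.2 = 102.8
b = Sxy/Sxx = 51.52/107.008 = 0.481459
SSE = Syy − b·Sxy = 102.8 − 0.481459·51.52 = 77.995215

77.995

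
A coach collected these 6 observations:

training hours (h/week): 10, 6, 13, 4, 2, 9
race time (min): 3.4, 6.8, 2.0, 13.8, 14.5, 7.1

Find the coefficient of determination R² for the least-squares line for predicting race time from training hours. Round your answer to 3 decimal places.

0.890

n = 6, Σx = 44, Σy = 47.6, Σxy = 248.9, Σx² = 406, Σy² = 512.9
Sxx = Σx² − (Σx)²/n = 406 − 322.666667 = 83.333333
Sxy = Σxy − (Σx)(Σy)/n = 248.9 − 349.066667 = -100.166667
Syy = Σy² − (Σy)²/n = 512.9 − 377.626667 = 135.273333
R² = Sxy²/(Sxx·Syy) = (-100.166667)²/(83.333333·135.273333) = 0.890052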